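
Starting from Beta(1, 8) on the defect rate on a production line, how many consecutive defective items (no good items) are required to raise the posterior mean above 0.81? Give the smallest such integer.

After k defective items and 0 good items the posterior is Beta(1+k, 8), with mean (1+k)/(1+8+k).
Set (1+k)/(9+k) > 0.81 and solve: k > (0.81·9 − 1)/(1 − 0.81) = 33.105.
The smallest integer exceeding 33.105 is 34.

k = 34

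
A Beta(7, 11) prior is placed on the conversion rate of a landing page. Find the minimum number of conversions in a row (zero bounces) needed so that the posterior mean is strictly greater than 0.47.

After k conversions and 0 bounces the posterior is Beta(7+k, 11), with mean (7+k)/(7+11+k).
Set (7+k)/(18+k) > 0.47 and solve: k > (0.47·18 − 7)/(1 − 0.47) = 2.755.
The smallest integer exceeding 2.755 is 3.

k = 3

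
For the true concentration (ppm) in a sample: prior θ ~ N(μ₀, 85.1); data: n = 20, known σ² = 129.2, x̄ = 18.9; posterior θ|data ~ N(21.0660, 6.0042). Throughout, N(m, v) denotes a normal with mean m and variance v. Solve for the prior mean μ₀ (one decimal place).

μ₀ = 49.6

With known observation variance, the Normal–Normal posterior has precision τ_n = τ₀ + n/σ² and mean μ_n = (τ₀μ₀ + (n/σ²)x̄)/τ_n.
Here τ₀ = 1/85.1 = 0.011751 and τ_data = 20/129.2 = 0.154799, so τ_n = 0.166550.
Rearranging for μ₀: μ₀ = (μ_n·τ_n − τ_data·x̄)/τ₀ = (21.0660·0.166550 − 0.154799·18.9) / 0.011751 = 0.582841/0.011751 ≈ 49.6.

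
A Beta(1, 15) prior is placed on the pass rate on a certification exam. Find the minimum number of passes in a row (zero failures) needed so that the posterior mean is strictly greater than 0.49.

k = 14

After k passes and 0 failures the posterior is Beta(1+k, 15), with mean (1+k)/(1+15+k).
Set (1+k)/(16+k) > 0.49 and solve: k > (0.49·16 − 1)/(1 − 0.49) = 13.412.
The smallest integer exceeding 13.412 is 14.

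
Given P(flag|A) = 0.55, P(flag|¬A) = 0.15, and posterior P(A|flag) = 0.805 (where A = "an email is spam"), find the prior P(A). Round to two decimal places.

P(A) = 0.53

In odds form, posterior odds = prior odds × likelihood ratio, so prior odds = posterior odds ÷ LR.
Posterior odds = 0.805/(1−0.805) = 4.1282. LR = 0.55/0.15 = 3.6667.
Prior odds = 4.1282/3.6667 = 1.1259, so P(A) = 1.1259/(1+1.1259) ≈ 0.53.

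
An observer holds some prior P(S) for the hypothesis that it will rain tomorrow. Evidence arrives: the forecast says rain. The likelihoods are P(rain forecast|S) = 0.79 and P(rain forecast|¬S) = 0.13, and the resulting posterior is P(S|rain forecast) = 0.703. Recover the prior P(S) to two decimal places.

P(S) = 0.28

In odds form, posterior odds = prior odds × likelihood ratio, so prior odds = posterior odds ÷ LR.
Posterior odds = 0.703/(1−0.703) = 2.3670. LR = 0.79/0.13 = 6.0769.
Prior odds = 2.3670/6.0769 = 0.3895, so P(S) = 0.3895/(1+0.3895) ≈ 0.28.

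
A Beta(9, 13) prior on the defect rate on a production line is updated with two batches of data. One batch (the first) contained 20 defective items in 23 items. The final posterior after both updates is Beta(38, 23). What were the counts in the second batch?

9 defective items and 7 good items

Sequential conjugate updates are equivalent to a single update on the pooled data, so total successes = posterior α − prior α and total failures = posterior β − prior β.
Total across both batches: 38−9=29 defective items, 23−13=10 good items.
Subtract the first batch: 29−20=9 defective items and 10−3=7 good items.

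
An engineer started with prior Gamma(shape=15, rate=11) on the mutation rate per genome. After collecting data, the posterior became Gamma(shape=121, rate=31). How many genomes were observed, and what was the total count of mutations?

n = 20 genomes with total 106 mutations

Gamma–Poisson conjugacy: posterior shape = α + Σxᵢ, posterior rate = β + n.
Matching: Σxᵢ = 121 − 15 = 106 and n = 31 − 11 = 20.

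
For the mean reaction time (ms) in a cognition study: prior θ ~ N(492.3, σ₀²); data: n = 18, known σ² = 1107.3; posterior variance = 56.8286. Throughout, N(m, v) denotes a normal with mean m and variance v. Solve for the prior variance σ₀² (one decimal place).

σ₀² = 745.7

For the Normal–Normal model with known σ², precisions add: τ_n = τ₀ + n/σ².
So 1/σ₀² = 1/56.8286 − 18/1107.3 = 0.017597 − 0.016256 = 0.001341.
Hence σ₀² = 1/0.001341 ≈ 745.7.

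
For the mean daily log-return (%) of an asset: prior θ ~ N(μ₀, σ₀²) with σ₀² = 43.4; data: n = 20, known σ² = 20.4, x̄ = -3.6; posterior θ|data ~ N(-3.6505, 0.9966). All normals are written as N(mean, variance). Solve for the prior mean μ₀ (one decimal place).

With known observation variance, the Normal–Normal posterior has precision τ_n = τ₀ + n/σ² and mean μ_n = (τ₀μ₀ + (n/σ²)x̄)/τ_n.
Here τ₀ = 1/43.4 = 0.023041 and τ_data = 20/20.4 = 0.980392, so τ_n = 1.003433.
Rearranging for μ₀: μ₀ = (μ_n·τ_n − τ_data·x̄)/τ₀ = (-3.6505·1.003433 − 0.980392·-3.6) / 0.023041 = -0.133621/0.023041 ≈ -5.8.

μ₀ = -5.8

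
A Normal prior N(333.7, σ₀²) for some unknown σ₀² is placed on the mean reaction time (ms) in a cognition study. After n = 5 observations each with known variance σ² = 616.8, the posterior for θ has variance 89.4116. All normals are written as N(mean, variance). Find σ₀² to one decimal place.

Posterior precision equals prior precision plus data precision: 1/σ_n² = 1/σ₀² + n/σ².
So 1/σ₀² = 1/89.4116 − 5/616.8 = 0.011184 − 0.008106 = 0.003078.
Hence σ₀² = 1/0.003078 ≈ 324.9.

σ₀² = 324.9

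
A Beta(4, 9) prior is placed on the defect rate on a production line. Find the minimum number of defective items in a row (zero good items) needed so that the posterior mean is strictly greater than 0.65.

k = 13

After k defective items and 0 good items the posterior is Beta(4+k, 9), with mean (4+k)/(4+9+k).
Set (4+k)/(13+k) > 0.65 and solve: k > (0.65·13 − 4)/(1 − 0.65) = 12.714.
The smallest integer exceeding 12.714 is 13, and checking k=13: (17)/(26) = 0.6538 > 0.65.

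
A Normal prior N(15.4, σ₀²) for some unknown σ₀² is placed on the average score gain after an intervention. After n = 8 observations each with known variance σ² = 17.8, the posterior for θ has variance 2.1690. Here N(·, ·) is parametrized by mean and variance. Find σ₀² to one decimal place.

For the Normal–Normal model with known σ², precisions add: τ_n = τ₀ + n/σ².
So 1/σ₀² = 1/2.1690 − 8/17.8 = 0.461042 − 0.449438 = 0.011604.
Hence σ₀² = 1/0.011604 ≈ 86.2.

σ₀² = 86.2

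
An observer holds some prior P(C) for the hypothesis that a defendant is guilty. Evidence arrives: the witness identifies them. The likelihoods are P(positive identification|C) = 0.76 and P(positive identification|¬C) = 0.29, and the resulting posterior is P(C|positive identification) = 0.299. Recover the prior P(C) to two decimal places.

In odds form, posterior odds = prior odds × likelihood ratio, so prior odds = posterior odds ÷ LR.
Posterior odds = 0.299/(1−0.299) = 0.4265. LR = 0.76/0.29 = 2.6207.
Prior odds = 0.4265/2.6207 = 0.1627, so P(C) = 0.1627/(1+0.1627) ≈ 0.14.

P(C) = 0.14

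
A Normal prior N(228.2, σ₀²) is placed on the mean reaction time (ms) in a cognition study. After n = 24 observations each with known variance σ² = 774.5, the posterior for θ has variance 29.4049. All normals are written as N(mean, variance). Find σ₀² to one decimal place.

Posterior precision equals prior precision plus data precision: 1/σ_n² = 1/σ₀² + n/σ².
So 1/σ₀² = 1/29.4049 − 24/774.5 = 0.034008 − 0.030988 = 0.003020.
Hence σ₀² = 1/0.003020 ≈ 331.1.

σ₀² = 331.1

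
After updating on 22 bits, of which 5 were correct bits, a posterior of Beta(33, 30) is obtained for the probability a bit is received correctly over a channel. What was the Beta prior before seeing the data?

Beta is conjugate to the binomial likelihood: posterior = Beta(α+s, β+f).
Subtract the data counts: 33−5=28, 30−17=13.

Beta(28, 13)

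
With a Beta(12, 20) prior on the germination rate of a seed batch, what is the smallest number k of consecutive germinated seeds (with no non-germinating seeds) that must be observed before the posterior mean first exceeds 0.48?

After k germinated seeds and 0 non-germinating seeds the posterior is Beta(12+k, 20), with mean (12+k)/(12+20+k).
Set (12+k)/(32+k) > 0.48 and solve: k > (0.48·32 − 12)/(1 − 0.48) = 6.462.
The smallest integer exceeding 6.462 is 7.

k = 7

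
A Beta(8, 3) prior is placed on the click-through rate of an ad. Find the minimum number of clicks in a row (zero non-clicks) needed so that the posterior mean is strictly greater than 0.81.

k = 5

After k clicks and 0 non-clicks the posterior is Beta(8+k, 3), with mean (8+k)/(8+3+k).
Set (8+k)/(11+k) > 0.81 and solve: k > (0.81·11 − 8)/(1 − 0.81) = 4.789.
The smallest integer exceeding 4.789 is 5.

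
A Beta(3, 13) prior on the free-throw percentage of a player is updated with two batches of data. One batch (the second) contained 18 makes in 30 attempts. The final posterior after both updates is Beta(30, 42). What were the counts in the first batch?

9 makes and 17 misses

Sequential conjugate updates are equivalent to a single update on the pooled data, so total successes = posterior α − prior α and total failures = posterior β − prior β.
Total across both batches: 30−3=27 makes, 42−13=29 misses.
Subtract the second batch: 27−18=9 makes and 29−12=17 misses.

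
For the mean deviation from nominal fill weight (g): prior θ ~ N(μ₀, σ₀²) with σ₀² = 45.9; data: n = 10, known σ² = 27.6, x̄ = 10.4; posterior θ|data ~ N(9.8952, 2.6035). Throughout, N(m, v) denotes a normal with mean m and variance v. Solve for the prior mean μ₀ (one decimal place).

μ₀ = 1.5

With known observation variance, the Normal–Normal posterior has precision τ_n = τ₀ + n/σ² and mean μ_n = (τ₀μ₀ + (n/σ²)x̄)/τ_n.
Here τ₀ = 1/45.9 = 0.021786 and τ_data = 10/27.6 = 0.362319, so τ_n = 0.384105.
Rearranging for μ₀: μ₀ = (μ_n·τ_n − τ_data·x̄)/τ₀ = (9.8952·0.384105 − 0.362319·10.4) / 0.021786 = 0.032678/0.021786 ≈ 1.5.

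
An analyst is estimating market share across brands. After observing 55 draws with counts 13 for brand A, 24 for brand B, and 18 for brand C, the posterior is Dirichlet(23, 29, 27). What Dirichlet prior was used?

Dirichlet(10, 5, 9)

For a Dirichlet(α) prior with multinomial counts c, the posterior is Dirichlet(α + c) componentwise.
Subtract each count from the matching posterior parameter: 23−13=10, 29−24=5, 27−18=9.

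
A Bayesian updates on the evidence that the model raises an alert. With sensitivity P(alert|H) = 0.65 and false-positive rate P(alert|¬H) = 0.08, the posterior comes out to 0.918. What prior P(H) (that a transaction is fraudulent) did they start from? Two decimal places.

Bayes' rule in odds form gives O(H|E) = O(H)·[P(E|H)/P(E|¬H)], hence O(H) = O(H|E)/LR.
Posterior odds = 0.918/(1−0.918) = 11.1951. LR = 0.65/0.08 = 8.1250.
Prior odds = 11.1951/8.1250 = 1.3779, so P(H) = 1.3779/(1+1.3779) ≈ 0.58.

P(H) = 0.58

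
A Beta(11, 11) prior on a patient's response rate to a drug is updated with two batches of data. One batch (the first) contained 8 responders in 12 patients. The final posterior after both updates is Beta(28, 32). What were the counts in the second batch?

Because Beta–binomial updating is additive in the counts, the combined data contributed (α_post−α_prior, β_post−β_prior) successes and failures.
Total across both batches: 28−11=17 responders, 32−11=21 non-responders.
Subtract the first batch: 17−8=9 responders and 21−4=17 non-responders.

9 responders and 17 non-responders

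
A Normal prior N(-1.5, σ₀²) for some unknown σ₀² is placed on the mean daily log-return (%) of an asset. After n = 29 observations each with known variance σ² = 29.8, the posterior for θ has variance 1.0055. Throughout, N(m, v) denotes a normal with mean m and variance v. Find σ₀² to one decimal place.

For the Normal–Normal model with known σ², precisions add: τ_n = τ₀ + n/σ².
So 1/σ₀² = 1/1.0055 − 29/29.8 = 0.994530 − 0.973154 = 0.021376.
Hence σ₀² = 1/0.021376 ≈ 46.8.

σ₀² = 46.8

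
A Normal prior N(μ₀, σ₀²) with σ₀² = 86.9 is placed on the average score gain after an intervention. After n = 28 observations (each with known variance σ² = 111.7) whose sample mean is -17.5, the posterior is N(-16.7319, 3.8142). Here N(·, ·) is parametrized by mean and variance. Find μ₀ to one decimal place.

With known observation variance, the Normal–Normal posterior has precision τ_n = τ₀ + n/σ² and mean μ_n = (τ₀μ₀ + (n/σ²)x̄)/τ_n.
Here τ₀ = 1/86.9 = 0.011507 and τ_data = 28/111.7 = 0.250671, so τ_n = 0.262178.
Rearranging for μ₀: μ₀ = (μ_n·τ_n − τ_data·x̄)/τ₀ = (-16.7319·0.262178 − 0.250671·-17.5) / 0.011507 = 0.000006/0.011507 ≈ 0.0.

μ₀ = 0.0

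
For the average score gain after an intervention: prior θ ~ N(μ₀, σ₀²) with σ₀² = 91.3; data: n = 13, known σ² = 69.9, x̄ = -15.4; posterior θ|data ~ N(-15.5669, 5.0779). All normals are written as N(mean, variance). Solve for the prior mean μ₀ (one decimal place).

μ₀ = -18.4

The posterior mean is a precision-weighted average: μ_n = (τ₀μ₀ + τ_data·x̄)/(τ₀+τ_data), with τ₀=1/σ₀² and τ_data=n/σ².
Here τ₀ = 1/91.3 = 0.010953 and τ_data = 13/69.9 = 0.185980, so τ_n = 0.196933.
Rearranging for μ₀: μ₀ = (μ_n·τ_n − τ_data·x̄)/τ₀ = (-15.5669·0.196933 − 0.185980·-15.4) / 0.010953 = -0.201544/0.010953 ≈ -18.4.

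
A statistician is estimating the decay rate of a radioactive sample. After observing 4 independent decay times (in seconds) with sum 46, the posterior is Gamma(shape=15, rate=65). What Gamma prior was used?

Gamma(shape=11, rate=19)

For an exponential likelihood with a Gamma(α, β) prior on the rate, n observations with total T give posterior Gamma(α+n, β+T).
So α = 15 − 4 = 11 and β = 65 − 46 = 19.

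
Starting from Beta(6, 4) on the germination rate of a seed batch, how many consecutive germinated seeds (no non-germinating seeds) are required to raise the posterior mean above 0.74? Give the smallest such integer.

After k germinated seeds and 0 non-germinating seeds the posterior is Beta(6+k, 4), with mean (6+k)/(6+4+k).
Set (6+k)/(10+k) > 0.74 and solve: k > (0.74·10 − 6)/(1 − 0.74) = 5.385.
The smallest integer exceeding 5.385 is 6, and checking k=6: (12)/(16) = 0.7500 > 0.74.

k = 6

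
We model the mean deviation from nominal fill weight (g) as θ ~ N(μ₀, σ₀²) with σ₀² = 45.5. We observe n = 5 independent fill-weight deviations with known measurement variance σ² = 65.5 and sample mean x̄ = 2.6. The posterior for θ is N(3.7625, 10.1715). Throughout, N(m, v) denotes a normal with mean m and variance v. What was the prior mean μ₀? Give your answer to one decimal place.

The posterior mean is a precision-weighted average: μ_n = (τ₀μ₀ + τ_data·x̄)/(τ₀+τ_data), with τ₀=1/σ₀² and τ_data=n/σ².
Here τ₀ = 1/45.5 = 0.021978 and τ_data = 5/65.5 = 0.076336, so τ_n = 0.098314.
Rearranging for μ₀: μ₀ = (μ_n·τ_n − τ_data·x̄)/τ₀ = (3.7625·0.098314 − 0.076336·2.6) / 0.021978 = 0.171433/0.021978 ≈ 7.8.

μ₀ = 7.8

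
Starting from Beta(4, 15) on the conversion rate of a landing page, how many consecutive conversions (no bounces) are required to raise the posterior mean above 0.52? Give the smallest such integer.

After k conversions and 0 bounces the posterior is Beta(4+k, 15), with mean (4+k)/(4+15+k).
Set (4+k)/(19+k) > 0.52 and solve: k > (0.52·19 − 4)/(1 − 0.52) = 12.250.
The smallest integer exceeding 12.250 is 13.

k = 13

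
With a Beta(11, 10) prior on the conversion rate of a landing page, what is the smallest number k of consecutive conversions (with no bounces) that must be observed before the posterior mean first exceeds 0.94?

k = 146

After k conversions and 0 bounces the posterior is Beta(11+k, 10), with mean (11+k)/(11+10+k).
Set (11+k)/(21+k) > 0.94 and solve: k > (0.94·21 − 11)/(1 − 0.94) = 145.667.
The smallest integer exceeding 145.667 is 146, and checking k=146: (157)/(167) = 0.9401 > 0.94.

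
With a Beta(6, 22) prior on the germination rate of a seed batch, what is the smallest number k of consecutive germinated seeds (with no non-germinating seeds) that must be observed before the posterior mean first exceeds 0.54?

After k germinated seeds and 0 non-germinating seeds the posterior is Beta(6+k, 22), with mean (6+k)/(6+22+k).
Set (6+k)/(28+k) > 0.54 and solve: k > (0.54·28 − 6)/(1 − 0.54) = 19.826.
The smallest integer exceeding 19.826 is 20, and checking k=20: (26)/(48) = 0.5417 > 0.54.

k = 20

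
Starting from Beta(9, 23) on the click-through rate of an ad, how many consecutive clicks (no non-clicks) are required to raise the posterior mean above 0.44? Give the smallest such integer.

After k clicks and 0 non-clicks the posterior is Beta(9+k, 23), with mean (9+k)/(9+23+k).
Set (9+k)/(32+k) > 0.44 and solve: k > (0.44·32 − 9)/(1 − 0.44) = 9.071.
The smallest integer exceeding 9.071 is 10.

k = 10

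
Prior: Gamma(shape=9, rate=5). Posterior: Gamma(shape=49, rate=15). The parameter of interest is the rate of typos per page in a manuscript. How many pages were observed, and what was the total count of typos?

A Gamma(α, β) prior (rate parametrization) on a Poisson rate with n observations summing to S gives posterior Gamma(α+S, β+n).
Matching: Σxᵢ = 49 − 9 = 40 and n = 15 − 5 = 10.

n = 10 pages with total 40 typos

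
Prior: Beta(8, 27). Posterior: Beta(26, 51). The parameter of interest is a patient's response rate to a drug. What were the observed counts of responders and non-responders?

Beta is conjugate to the binomial likelihood: posterior = Beta(α+s, β+f).
Match parameters: s=26−8=18, f=51−27=24.

18 responders and 24 non-responders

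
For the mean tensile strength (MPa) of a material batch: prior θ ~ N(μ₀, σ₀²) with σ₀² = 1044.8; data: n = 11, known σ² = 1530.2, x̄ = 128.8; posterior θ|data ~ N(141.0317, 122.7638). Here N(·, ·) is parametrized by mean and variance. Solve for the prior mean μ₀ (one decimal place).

With known observation variance, the Normal–Normal posterior has precision τ_n = τ₀ + n/σ² and mean μ_n = (τ₀μ₀ + (n/σ²)x̄)/τ_n.
Here τ₀ = 1/1044.8 = 0.000957 and τ_data = 11/1530.2 = 0.007189, so τ_n = 0.008146.
Rearranging for μ₀: μ₀ = (μ_n·τ_n − τ_data·x̄)/τ₀ = (141.0317·0.008146 − 0.007189·128.8) / 0.000957 = 0.222901/0.000957 ≈ 232.9.

μ₀ = 232.9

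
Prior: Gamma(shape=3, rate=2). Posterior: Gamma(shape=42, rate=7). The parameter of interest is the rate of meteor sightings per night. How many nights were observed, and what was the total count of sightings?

A Gamma(α, β) prior (rate parametrization) on a Poisson rate with n observations summing to S gives posterior Gamma(α+S, β+n).
Matching: Σxᵢ = 42 − 3 = 39 and n = 7 − 2 = 5.

n = 5 nights with total 39 sightings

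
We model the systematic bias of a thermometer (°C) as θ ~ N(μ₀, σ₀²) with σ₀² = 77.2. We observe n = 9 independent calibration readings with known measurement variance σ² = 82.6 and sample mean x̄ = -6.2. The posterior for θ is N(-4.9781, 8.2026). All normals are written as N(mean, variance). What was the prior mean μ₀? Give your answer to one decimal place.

μ₀ = 5.3

The posterior mean is a precision-weighted average: μ_n = (τ₀μ₀ + τ_data·x̄)/(τ₀+τ_data), with τ₀=1/σ₀² and τ_data=n/σ².
Here τ₀ = 1/77.2 = 0.012953 and τ_data = 9/82.6 = 0.108959, so τ_n = 0.121912.
Rearranging for μ₀: μ₀ = (μ_n·τ_n − τ_data·x̄)/τ₀ = (-4.9781·0.121912 − 0.108959·-6.2) / 0.012953 = 0.068656/0.012953 ≈ 5.3.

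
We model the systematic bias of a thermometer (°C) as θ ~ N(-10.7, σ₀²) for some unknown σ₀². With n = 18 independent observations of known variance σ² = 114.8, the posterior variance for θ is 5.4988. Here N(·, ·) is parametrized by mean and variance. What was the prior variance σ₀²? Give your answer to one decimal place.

For the Normal–Normal model with known σ², precisions add: τ_n = τ₀ + n/σ².
So 1/σ₀² = 1/5.4988 − 18/114.8 = 0.181858 − 0.156794 = 0.025064.
Hence σ₀² = 1/0.025064 ≈ 39.9.

σ₀² = 39.9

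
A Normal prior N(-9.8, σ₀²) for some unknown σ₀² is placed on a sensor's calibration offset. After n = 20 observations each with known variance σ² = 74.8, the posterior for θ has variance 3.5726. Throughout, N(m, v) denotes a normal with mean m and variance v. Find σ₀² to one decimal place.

For the Normal–Normal model with known σ², precisions add: τ_n = τ₀ + n/σ².
So 1/σ₀² = 1/3.5726 − 20/74.8 = 0.279908 − 0.267380 = 0.012528.
Hence σ₀² = 1/0.012528 ≈ 79.8.

σ₀² = 79.8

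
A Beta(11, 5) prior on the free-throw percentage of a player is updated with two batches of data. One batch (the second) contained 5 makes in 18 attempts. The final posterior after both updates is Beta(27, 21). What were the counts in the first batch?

11 makes and 3 misses

Because Beta–binomial updating is additive in the counts, the combined data contributed (α_post−α_prior, β_post−β_prior) successes and failures.
Total across both batches: 27−11=16 makes, 21−5=16 misses.
Subtract the second batch: 16−5=11 makes and 16−13=3 misses.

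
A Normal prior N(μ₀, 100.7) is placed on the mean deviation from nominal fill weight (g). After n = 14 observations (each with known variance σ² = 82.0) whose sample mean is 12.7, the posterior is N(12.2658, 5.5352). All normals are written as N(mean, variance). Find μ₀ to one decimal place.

μ₀ = 4.8

The posterior mean is a precision-weighted average: μ_n = (τ₀μ₀ + τ_data·x̄)/(τ₀+τ_data), with τ₀=1/σ₀² and τ_data=n/σ².
Here τ₀ = 1/100.7 = 0.009930 and τ_data = 14/82.0 = 0.170732, so τ_n = 0.180662.
Rearranging for μ₀: μ₀ = (μ_n·τ_n − τ_data·x̄)/τ₀ = (12.2658·0.180662 − 0.170732·12.7) / 0.009930 = 0.047668/0.009930 ≈ 4.8.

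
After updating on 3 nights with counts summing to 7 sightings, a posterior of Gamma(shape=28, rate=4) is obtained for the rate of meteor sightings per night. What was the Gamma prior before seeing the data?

Gamma(shape=21, rate=1)

A Gamma(α, β) prior (rate parametrization) on a Poisson rate with n observations summing to S gives posterior Gamma(α+S, β+n).
So α = 28 − 7 = 21 and β = 4 − 3 = 1.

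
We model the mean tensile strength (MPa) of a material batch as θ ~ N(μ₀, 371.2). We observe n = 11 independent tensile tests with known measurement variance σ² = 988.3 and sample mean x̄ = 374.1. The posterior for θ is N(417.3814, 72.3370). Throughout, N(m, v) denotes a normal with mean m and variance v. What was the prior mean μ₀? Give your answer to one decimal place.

The posterior mean is a precision-weighted average: μ_n = (τ₀μ₀ + τ_data·x̄)/(τ₀+τ_data), with τ₀=1/σ₀² and τ_data=n/σ².
Here τ₀ = 1/371.2 = 0.002694 and τ_data = 11/988.3 = 0.011130, so τ_n = 0.013824.
Rearranging for μ₀: μ₀ = (μ_n·τ_n − τ_data·x̄)/τ₀ = (417.3814·0.013824 − 0.011130·374.1) / 0.002694 = 1.606147/0.002694 ≈ 596.2.

μ₀ = 596.2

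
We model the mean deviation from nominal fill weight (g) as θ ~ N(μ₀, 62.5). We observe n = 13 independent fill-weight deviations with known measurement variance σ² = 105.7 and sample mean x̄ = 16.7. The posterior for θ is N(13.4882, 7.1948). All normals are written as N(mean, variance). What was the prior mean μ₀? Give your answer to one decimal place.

μ₀ = -11.2

With known observation variance, the Normal–Normal posterior has precision τ_n = τ₀ + n/σ² and mean μ_n = (τ₀μ₀ + (n/σ²)x̄)/τ_n.
Here τ₀ = 1/62.5 = 0.016000 and τ_data = 13/105.7 = 0.122990, so τ_n = 0.138990.
Rearranging for μ₀: μ₀ = (μ_n·τ_n − τ_data·x̄)/τ₀ = (13.4882·0.138990 − 0.122990·16.7) / 0.016000 = -0.179208/0.016000 ≈ -11.2.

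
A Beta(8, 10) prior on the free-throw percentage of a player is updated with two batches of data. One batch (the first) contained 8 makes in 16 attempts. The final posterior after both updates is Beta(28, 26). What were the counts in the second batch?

12 makes and 8 misses

Sequential conjugate updates are equivalent to a single update on the pooled data, so total successes = posterior α − prior α and total failures = posterior β − prior β.
Total across both batches: 28−8=20 makes, 26−10=16 misses.
Subtract the first batch: 20−8=12 makes and 16−8=8 misses.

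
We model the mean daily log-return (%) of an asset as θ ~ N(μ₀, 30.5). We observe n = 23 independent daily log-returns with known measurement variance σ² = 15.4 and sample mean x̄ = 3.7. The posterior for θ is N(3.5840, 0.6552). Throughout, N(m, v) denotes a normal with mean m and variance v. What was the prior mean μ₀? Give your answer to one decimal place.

μ₀ = -1.7

The posterior mean is a precision-weighted average: μ_n = (τ₀μ₀ + τ_data·x̄)/(τ₀+τ_data), with τ₀=1/σ₀² and τ_data=n/σ².
Here τ₀ = 1/30.5 = 0.032787 and τ_data = 23/15.4 = 1.493506, so τ_n = 1.526293.
Rearranging for μ₀: μ₀ = (μ_n·τ_n − τ_data·x̄)/τ₀ = (3.5840·1.526293 − 1.493506·3.7) / 0.032787 = -0.055738/0.032787 ≈ -1.7.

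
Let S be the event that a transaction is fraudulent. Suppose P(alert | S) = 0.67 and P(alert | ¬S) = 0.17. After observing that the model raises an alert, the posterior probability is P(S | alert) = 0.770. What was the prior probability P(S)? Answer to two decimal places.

In odds form, posterior odds = prior odds × likelihood ratio, so prior odds = posterior odds ÷ LR.
Posterior odds = 0.770/(1−0.770) = 3.3478. LR = 0.67/0.17 = 3.9412.
Prior odds = 3.3478/3.9412 = 0.8494, so P(S) = 0.8494/(1+0.8494) ≈ 0.46.

P(S) = 0.46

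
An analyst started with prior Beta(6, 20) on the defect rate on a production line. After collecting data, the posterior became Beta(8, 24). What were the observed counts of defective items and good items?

Beta is conjugate to the binomial likelihood: posterior = Beta(α+s, β+f).
Match parameters: s=8−6=2, f=24−20=4.

2 defective items and 4 good items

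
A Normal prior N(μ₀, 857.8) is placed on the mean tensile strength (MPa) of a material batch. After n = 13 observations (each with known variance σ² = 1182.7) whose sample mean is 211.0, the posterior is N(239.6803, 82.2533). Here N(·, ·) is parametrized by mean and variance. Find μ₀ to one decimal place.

μ₀ = 510.1

The posterior mean is a precision-weighted average: μ_n = (τ₀μ₀ + τ_data·x̄)/(τ₀+τ_data), with τ₀=1/σ₀² and τ_data=n/σ².
Here τ₀ = 1/857.8 = 0.001166 and τ_data = 13/1182.7 = 0.010992, so τ_n = 0.012158.
Rearranging for μ₀: μ₀ = (μ_n·τ_n − τ_data·x̄)/τ₀ = (239.6803·0.012158 − 0.010992·211.0) / 0.001166 = 0.594721/0.001166 ≈ 510.1.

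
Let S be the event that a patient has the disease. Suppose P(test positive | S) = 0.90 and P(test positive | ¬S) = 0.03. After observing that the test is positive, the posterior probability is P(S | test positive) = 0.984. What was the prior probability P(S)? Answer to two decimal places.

P(S) = 0.67

In odds form, posterior odds = prior odds × likelihood ratio, so prior odds = posterior odds ÷ LR.
Posterior odds = 0.984/(1−0.984) = 61.5000. LR = 0.90/0.03 = 30.0000.
Prior odds = 61.5000/30.0000 = 2.0500, so P(S) = 2.0500/(1+2.0500) ≈ 0.67.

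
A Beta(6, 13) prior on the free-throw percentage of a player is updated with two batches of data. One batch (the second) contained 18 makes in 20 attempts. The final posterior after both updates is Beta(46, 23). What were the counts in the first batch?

22 makes and 8 misses

Sequential conjugate updates are equivalent to a single update on the pooled data, so total successes = posterior α − prior α and total failures = posterior β − prior β.
Total across both batches: 46−6=40 makes, 23−13=10 misses.
Subtract the second batch: 40−18=22 makes and 10−2=8 misses.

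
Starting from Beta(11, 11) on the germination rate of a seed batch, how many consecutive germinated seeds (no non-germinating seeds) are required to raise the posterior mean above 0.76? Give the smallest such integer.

k = 24

After k germinated seeds and 0 non-germinating seeds the posterior is Beta(11+k, 11), with mean (11+k)/(11+11+k).
Set (11+k)/(22+k) > 0.76 and solve: k > (0.76·22 − 11)/(1 − 0.76) = 23.833.
The smallest integer exceeding 23.833 is 24.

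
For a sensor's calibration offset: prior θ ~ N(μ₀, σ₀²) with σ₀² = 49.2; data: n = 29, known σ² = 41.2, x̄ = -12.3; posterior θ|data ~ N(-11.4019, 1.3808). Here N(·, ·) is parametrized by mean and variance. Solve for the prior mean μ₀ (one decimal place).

With known observation variance, the Normal–Normal posterior has precision τ_n = τ₀ + n/σ² and mean μ_n = (τ₀μ₀ + (n/σ²)x̄)/τ_n.
Here τ₀ = 1/49.2 = 0.020325 and τ_data = 29/41.2 = 0.703883, so τ_n = 0.724208.
Rearranging for μ₀: μ₀ = (μ_n·τ_n − τ_data·x̄)/τ₀ = (-11.4019·0.724208 − 0.703883·-12.3) / 0.020325 = 0.400414/0.020325 ≈ 19.7.

μ₀ = 19.7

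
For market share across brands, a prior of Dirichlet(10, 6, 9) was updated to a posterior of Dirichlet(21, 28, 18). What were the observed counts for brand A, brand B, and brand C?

For a Dirichlet(α) prior with multinomial counts c, the posterior is Dirichlet(α + c) componentwise.
Counts are posterior − prior componentwise: 21−10=11, 28−6=22, 18−9=9.

counts (11, 22, 9)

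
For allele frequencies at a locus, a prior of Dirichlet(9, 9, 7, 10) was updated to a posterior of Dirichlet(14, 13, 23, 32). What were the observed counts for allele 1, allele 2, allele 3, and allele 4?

counts (5, 4, 16, 22)

For a Dirichlet(α) prior with multinomial counts c, the posterior is Dirichlet(α + c) componentwise.
Counts are posterior − prior componentwise: 14−9=5, 13−9=4, 23−7=16, 32−10=22.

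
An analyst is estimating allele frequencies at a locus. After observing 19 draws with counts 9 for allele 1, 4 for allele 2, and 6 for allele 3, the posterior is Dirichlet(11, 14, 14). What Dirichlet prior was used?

Dirichlet(2, 10, 8)

For a Dirichlet(α) prior with multinomial counts c, the posterior is Dirichlet(α + c) componentwise.
Subtract each count from the matching posterior parameter: 11−9=2, 14−4=10, 14−6=8.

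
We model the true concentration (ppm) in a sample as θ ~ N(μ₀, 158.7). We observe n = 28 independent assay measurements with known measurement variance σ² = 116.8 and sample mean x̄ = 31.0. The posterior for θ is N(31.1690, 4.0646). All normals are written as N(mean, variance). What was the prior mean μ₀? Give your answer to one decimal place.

μ₀ = 37.6

The posterior mean is a precision-weighted average: μ_n = (τ₀μ₀ + τ_data·x̄)/(τ₀+τ_data), with τ₀=1/σ₀² and τ_data=n/σ².
Here τ₀ = 1/158.7 = 0.006301 and τ_data = 28/116.8 = 0.239726, so τ_n = 0.246027.
Rearranging for μ₀: μ₀ = (μ_n·τ_n − τ_data·x̄)/τ₀ = (31.1690·0.246027 − 0.239726·31.0) / 0.006301 = 0.236910/0.006301 ≈ 37.6.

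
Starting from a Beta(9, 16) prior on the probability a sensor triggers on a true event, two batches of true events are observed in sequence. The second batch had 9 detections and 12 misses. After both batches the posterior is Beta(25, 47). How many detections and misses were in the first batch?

7 detections and 19 misses

Because Beta–binomial updating is additive in the counts, the combined data contributed (α_post−α_prior, β_post−β_prior) successes and failures.
Total across both batches: 25−9=16 detections, 47−16=31 misses.
Subtract the second batch: 16−9=7 detections and 31−12=19 misses.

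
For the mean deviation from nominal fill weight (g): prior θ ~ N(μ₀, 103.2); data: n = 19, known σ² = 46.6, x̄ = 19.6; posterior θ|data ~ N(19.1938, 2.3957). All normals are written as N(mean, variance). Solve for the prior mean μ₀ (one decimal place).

The posterior mean is a precision-weighted average: μ_n = (τ₀μ₀ + τ_data·x̄)/(τ₀+τ_data), with τ₀=1/σ₀² and τ_data=n/σ².
Here τ₀ = 1/103.2 = 0.009690 and τ_data = 19/46.6 = 0.407725, so τ_n = 0.417415.
Rearranging for μ₀: μ₀ = (μ_n·τ_n − τ_data·x̄)/τ₀ = (19.1938·0.417415 − 0.407725·19.6) / 0.009690 = 0.020370/0.009690 ≈ 2.1.

μ₀ = 2.1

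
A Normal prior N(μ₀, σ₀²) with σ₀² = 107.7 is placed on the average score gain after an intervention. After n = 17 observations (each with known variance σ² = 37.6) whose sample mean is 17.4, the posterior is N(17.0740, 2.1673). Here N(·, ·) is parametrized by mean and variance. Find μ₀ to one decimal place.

μ₀ = 1.2

With known observation variance, the Normal–Normal posterior has precision τ_n = τ₀ + n/σ² and mean μ_n = (τ₀μ₀ + (n/σ²)x̄)/τ_n.
Here τ₀ = 1/107.7 = 0.009285 and τ_data = 17/37.6 = 0.452128, so τ_n = 0.461413.
Rearranging for μ₀: μ₀ = (μ_n·τ_n − τ_data·x̄)/τ₀ = (17.0740·0.461413 − 0.452128·17.4) / 0.009285 = 0.011138/0.009285 ≈ 1.2.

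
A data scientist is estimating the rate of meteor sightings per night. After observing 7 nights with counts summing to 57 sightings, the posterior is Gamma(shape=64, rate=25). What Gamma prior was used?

A Gamma(α, β) prior (rate parametrization) on a Poisson rate with n observations summing to S gives posterior Gamma(α+S, β+n).
So α = 64 − 57 = 7 and β = 25 − 7 = 18.

Gamma(shape=7, rate=18)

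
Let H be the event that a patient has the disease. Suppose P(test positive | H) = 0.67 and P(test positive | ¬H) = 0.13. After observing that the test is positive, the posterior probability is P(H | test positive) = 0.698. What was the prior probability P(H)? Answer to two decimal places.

In odds form, posterior odds = prior odds × likelihood ratio, so prior odds = posterior odds ÷ LR.
Posterior odds = 0.698/(1−0.698) = 2.3113. LR = 0.67/0.13 = 5.1538.
Prior odds = 2.3113/5.1538 = 0.4485, so P(H) = 0.4485/(1+0.4485) ≈ 0.31.

P(H) = 0.31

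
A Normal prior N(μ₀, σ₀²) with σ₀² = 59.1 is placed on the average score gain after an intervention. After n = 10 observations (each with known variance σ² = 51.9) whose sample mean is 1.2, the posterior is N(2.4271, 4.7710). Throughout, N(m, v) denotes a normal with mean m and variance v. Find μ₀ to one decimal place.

μ₀ = 16.4

With known observation variance, the Normal–Normal posterior has precision τ_n = τ₀ + n/σ² and mean μ_n = (τ₀μ₀ + (n/σ²)x̄)/τ_n.
Here τ₀ = 1/59.1 = 0.016920 and τ_data = 10/51.9 = 0.192678, so τ_n = 0.209598.
Rearranging for μ₀: μ₀ = (μ_n·τ_n − τ_data·x̄)/τ₀ = (2.4271·0.209598 − 0.192678·1.2) / 0.016920 = 0.277502/0.016920 ≈ 16.4.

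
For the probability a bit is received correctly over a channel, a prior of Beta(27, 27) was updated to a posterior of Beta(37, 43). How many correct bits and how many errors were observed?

10 correct bits and 16 errors

Beta is conjugate to the binomial likelihood: posterior = Beta(α+s, β+f).
Match parameters: s=37−27=10, f=43−27=16.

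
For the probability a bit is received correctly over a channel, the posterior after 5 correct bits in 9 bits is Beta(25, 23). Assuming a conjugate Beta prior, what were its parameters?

A Beta(a, b) prior with s successes and f failures in binomial data gives a Beta(a+s, b+f) posterior.
So a = 25 − 5 = 20 and b = 23 − 4 = 19.

Beta(20, 19)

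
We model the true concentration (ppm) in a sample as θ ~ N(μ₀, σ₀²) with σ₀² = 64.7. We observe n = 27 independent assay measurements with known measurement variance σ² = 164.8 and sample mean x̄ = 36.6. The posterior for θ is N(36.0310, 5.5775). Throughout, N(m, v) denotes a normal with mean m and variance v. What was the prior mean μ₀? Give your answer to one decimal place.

μ₀ = 30.0

With known observation variance, the Normal–Normal posterior has precision τ_n = τ₀ + n/σ² and mean μ_n = (τ₀μ₀ + (n/σ²)x̄)/τ_n.
Here τ₀ = 1/64.7 = 0.015456 and τ_data = 27/164.8 = 0.163835, so τ_n = 0.179291.
Rearranging for μ₀: μ₀ = (μ_n·τ_n − τ_data·x̄)/τ₀ = (36.0310·0.179291 − 0.163835·36.6) / 0.015456 = 0.463673/0.015456 ≈ 30.0.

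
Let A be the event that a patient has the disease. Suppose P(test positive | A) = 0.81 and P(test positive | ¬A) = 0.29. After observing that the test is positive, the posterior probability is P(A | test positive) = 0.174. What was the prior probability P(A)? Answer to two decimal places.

P(A) = 0.07

In odds form, posterior odds = prior odds × likelihood ratio, so prior odds = posterior odds ÷ LR.
Posterior odds = 0.174/(1−0.174) = 0.2107. LR = 0.81/0.29 = 2.7931.
Prior odds = 0.2107/2.7931 = 0.0754, so P(A) = 0.0754/(1+0.0754) ≈ 0.07.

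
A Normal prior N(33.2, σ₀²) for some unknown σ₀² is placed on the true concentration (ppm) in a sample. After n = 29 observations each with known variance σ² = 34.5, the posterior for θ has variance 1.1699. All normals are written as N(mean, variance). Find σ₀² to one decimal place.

For the Normal–Normal model with known σ², precisions add: τ_n = τ₀ + n/σ².
So 1/σ₀² = 1/1.1699 − 29/34.5 = 0.854774 − 0.840580 = 0.014194.
Hence σ₀² = 1/0.014194 ≈ 70.5.

σ₀² = 70.5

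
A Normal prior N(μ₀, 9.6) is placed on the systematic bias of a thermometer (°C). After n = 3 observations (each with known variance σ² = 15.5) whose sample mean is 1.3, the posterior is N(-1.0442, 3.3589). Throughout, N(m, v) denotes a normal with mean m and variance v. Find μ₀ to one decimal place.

The posterior mean is a precision-weighted average: μ_n = (τ₀μ₀ + τ_data·x̄)/(τ₀+τ_data), with τ₀=1/σ₀² and τ_data=n/σ².
Here τ₀ = 1/9.6 = 0.104167 and τ_data = 3/15.5 = 0.193548, so τ_n = 0.297715.
Rearranging for μ₀: μ₀ = (μ_n·τ_n − τ_data·x̄)/τ₀ = (-1.0442·0.297715 − 0.193548·1.3) / 0.104167 = -0.562486/0.104167 ≈ -5.4.

μ₀ = -5.4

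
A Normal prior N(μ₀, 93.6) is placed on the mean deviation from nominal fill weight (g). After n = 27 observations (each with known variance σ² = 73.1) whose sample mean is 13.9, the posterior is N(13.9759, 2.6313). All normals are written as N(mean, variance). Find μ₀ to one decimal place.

μ₀ = 16.6

With known observation variance, the Normal–Normal posterior has precision τ_n = τ₀ + n/σ² and mean μ_n = (τ₀μ₀ + (n/σ²)x̄)/τ_n.
Here τ₀ = 1/93.6 = 0.010684 and τ_data = 27/73.1 = 0.369357, so τ_n = 0.380041.
Rearranging for μ₀: μ₀ = (μ_n·τ_n − τ_data·x̄)/τ₀ = (13.9759·0.380041 − 0.369357·13.9) / 0.010684 = 0.177353/0.010684 ≈ 16.6.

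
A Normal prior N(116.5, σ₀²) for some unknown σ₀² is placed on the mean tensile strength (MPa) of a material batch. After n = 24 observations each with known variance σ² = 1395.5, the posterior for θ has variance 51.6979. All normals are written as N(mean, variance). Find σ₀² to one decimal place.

σ₀² = 466.2

For the Normal–Normal model with known σ², precisions add: τ_n = τ₀ + n/σ².
So 1/σ₀² = 1/51.6979 − 24/1395.5 = 0.019343 − 0.017198 = 0.002145.
Hence σ₀² = 1/0.002145 ≈ 466.2.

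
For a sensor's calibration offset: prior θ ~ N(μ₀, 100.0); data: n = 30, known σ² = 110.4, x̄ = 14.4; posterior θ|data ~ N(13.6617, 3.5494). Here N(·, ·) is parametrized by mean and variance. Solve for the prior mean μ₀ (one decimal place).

μ₀ = -6.4

With known observation variance, the Normal–Normal posterior has precision τ_n = τ₀ + n/σ² and mean μ_n = (τ₀μ₀ + (n/σ²)x̄)/τ_n.
Here τ₀ = 1/100.0 = 0.010000 and τ_data = 30/110.4 = 0.271739, so τ_n = 0.281739.
Rearranging for μ₀: μ₀ = (μ_n·τ_n − τ_data·x̄)/τ₀ = (13.6617·0.281739 − 0.271739·14.4) / 0.010000 = -0.064008/0.010000 ≈ -6.4.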